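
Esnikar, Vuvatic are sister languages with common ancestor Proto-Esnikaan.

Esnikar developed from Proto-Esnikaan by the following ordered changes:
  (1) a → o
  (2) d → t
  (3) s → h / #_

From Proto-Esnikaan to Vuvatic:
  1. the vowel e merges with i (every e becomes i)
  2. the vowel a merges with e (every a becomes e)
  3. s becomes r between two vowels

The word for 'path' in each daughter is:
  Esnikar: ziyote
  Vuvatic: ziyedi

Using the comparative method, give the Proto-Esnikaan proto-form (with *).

Position 4: Esnikar has o, Vuvatic has e. In Vuvatic, e can only continue *a, so the proto-segment is *a.
Position 6: Esnikar has e, Vuvatic has i. Esnikar preserves e here (none of its changes turn any other segment into e), so the proto-segment is *e.
Continuing position by position gives *ziyade; check it forward:
Esnikar: *ziyade
  ziyade → ziyode   [vowel merger]
  ziyode → ziyote   [unconditioned shift]
  ziyote (rule 3 does not apply)
  giving Esnikar ziyote.
Vuvatic: *ziyade
  ziyade → ziyadi   [vowel merger]
  ziyadi → ziyedi   [vowel merger]
  ziyedi (rule 3 does not apply)
  giving Vuvatic ziyedi.
*ziyade is the unique common source.

*ziyade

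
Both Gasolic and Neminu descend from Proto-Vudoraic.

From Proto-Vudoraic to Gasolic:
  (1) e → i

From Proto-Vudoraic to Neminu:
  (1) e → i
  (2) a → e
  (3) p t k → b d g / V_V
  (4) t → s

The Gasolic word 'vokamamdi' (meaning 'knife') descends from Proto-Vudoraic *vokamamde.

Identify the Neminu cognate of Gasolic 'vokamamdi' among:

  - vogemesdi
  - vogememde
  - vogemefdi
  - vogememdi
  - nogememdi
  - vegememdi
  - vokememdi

Neminu: *vokamamde > vokamamdi > vokememdi > vogememdi  (by vowel merger, vowel merger, intervocalic voicing)

vogememdi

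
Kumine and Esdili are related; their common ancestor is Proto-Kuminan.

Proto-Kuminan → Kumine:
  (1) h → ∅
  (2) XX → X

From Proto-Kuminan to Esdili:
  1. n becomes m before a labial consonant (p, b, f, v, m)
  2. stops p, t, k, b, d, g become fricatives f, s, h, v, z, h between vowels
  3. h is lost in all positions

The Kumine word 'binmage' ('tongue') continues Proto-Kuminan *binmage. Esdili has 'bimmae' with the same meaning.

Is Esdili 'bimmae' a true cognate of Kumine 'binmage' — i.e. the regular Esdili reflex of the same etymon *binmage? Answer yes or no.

Derive the expected Esdili reflex of *binmage:
Esdili: *binmage > bimmage > bimmahe > bimmae  (by nasal place assimilation, intervocalic lenition, h-loss)
Esdili 'bimmae' matches the regular reflex exactly, so the pair is cognate.

yes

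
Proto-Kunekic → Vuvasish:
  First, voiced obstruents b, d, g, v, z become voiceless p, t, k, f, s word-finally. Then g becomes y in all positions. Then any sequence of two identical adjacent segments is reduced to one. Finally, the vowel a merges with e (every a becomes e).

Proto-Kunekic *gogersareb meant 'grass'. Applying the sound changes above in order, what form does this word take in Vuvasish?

Vuvasish: *gogersareb
  gogersareb → gogersarep   [final devoicing]
  gogersarep → yoyersarep   [unconditioned shift]
  yoyersarep (rule 3 does not apply)
  yoyersarep → yoyerserep   [vowel merger]
  giving Vuvasish yoyerserep.

yoyerserep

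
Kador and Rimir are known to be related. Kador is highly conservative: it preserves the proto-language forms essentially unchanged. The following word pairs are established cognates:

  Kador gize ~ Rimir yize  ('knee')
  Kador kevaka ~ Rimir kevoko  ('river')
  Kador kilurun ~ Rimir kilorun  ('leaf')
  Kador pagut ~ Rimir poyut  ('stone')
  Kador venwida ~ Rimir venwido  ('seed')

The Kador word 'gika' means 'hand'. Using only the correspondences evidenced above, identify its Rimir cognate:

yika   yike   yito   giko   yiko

gize ~ yize — Kador g corresponds to Rimir y word-initially before a front vowel.
kevaka ~ kevoko, venwida ~ venwido — Kador a corresponds to Rimir o word-finally.
Applying these to Kador 'gika':
  gika → yika   (g→y word-initially before a front vowel)
  yika → yiko   (a→o word-finally)
So the Rimir cognate is 'yiko'.

yiko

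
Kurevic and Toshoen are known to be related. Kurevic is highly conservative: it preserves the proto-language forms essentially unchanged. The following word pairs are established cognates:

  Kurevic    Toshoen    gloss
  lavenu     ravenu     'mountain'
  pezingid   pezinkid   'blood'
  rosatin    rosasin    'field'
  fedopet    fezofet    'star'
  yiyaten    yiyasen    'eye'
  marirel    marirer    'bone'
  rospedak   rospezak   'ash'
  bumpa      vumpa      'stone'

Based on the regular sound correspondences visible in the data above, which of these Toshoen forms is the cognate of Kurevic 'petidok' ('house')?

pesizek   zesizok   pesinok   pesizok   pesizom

pesizok

rosatin ~ rosasin — Kurevic t corresponds to Toshoen s between vowels (before a front vowel).
fedopet ~ fezofet — Kurevic d corresponds to Toshoen z between vowels (before a back vowel).
Applying these to Kurevic 'petidok':
  petidok → pesidok   (t→s between vowels (before a front vowel))
  pesidok → pesizok   (d→z between vowels (before a back vowel))
So the Toshoen cognate is 'pesizok'.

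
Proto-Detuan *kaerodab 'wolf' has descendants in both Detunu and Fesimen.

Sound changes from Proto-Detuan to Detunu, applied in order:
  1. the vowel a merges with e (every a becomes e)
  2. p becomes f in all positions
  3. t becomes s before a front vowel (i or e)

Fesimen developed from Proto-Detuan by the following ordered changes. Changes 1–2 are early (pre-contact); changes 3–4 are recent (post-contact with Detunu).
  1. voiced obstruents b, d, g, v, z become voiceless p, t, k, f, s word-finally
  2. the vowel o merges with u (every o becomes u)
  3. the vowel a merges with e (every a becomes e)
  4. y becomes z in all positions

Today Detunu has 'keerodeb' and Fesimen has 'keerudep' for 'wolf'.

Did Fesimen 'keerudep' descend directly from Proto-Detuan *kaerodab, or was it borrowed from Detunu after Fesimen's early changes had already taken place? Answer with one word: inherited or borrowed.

If inherited, *kaerodab would pass through all of Fesimen's changes:
Fesimen: *kaerodab > kaerodap > kaerudap > keerudep  (by final devoicing, vowel merger, vowel merger)
If borrowed from Detunu 'keerodeb' after the early changes, it would undergo only the recent ones:
  rule 3 (vowel merger): no change (keerodeb)
  rule 4 (unconditioned shift): no change (keerodeb)
  ⇒ as a loan: keerodeb
Fesimen 'keerudep' matches the inherited outcome exactly, so it is an inherited cognate, not a loan.

inherited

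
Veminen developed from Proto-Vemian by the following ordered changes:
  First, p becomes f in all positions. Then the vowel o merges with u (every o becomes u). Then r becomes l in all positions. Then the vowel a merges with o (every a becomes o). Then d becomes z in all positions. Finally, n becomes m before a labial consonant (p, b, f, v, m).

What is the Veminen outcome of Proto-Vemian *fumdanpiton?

Veminen: *fumdanpiton > fumdanfiton > fumdanfitun > fumdonfitun > fumzonfitun > fumzomfitun  (by unconditioned shift, vowel merger, vowel merger, unconditioned shift, nasal place assimilation)

fumzomfitun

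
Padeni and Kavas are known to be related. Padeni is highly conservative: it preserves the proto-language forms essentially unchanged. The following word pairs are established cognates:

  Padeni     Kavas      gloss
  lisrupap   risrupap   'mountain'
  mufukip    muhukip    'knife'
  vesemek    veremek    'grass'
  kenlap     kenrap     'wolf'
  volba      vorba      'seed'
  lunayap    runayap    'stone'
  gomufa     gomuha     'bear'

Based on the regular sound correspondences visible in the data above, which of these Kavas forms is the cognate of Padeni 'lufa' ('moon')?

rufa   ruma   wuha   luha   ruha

ruha

lunayap ~ runayap — Padeni l corresponds to Kavas r word-initially before a back vowel.
gomufa ~ gomuha — Padeni f corresponds to Kavas h between vowels (before a back vowel).
Applying these to Padeni 'lufa':
  lufa → rufa   (l→r word-initially before a back vowel)
  rufa → ruha   (f→h between vowels (before a back vowel))
So the Kavas cognate is 'ruha'.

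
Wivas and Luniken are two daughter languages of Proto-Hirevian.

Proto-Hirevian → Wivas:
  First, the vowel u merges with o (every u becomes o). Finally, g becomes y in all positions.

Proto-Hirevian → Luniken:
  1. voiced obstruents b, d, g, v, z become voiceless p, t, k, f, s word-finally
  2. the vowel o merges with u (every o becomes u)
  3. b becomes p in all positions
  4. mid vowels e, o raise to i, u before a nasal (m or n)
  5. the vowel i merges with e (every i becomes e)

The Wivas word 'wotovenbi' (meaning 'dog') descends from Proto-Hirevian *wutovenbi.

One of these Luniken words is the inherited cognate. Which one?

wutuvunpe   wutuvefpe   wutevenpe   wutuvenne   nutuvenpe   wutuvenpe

Luniken: *wutovenbi
  wutovenbi (rule 1 does not apply)
  wutovenbi → wutuvenbi   [vowel merger]
  wutuvenbi → wutuvenpi   [unconditioned shift]
  wutuvenpi → wutuvinpi   [pre-nasal raising]
  wutuvinpi → wutuvenpe   [vowel merger]
  giving Luniken wutuvenpe.

wutuvenpe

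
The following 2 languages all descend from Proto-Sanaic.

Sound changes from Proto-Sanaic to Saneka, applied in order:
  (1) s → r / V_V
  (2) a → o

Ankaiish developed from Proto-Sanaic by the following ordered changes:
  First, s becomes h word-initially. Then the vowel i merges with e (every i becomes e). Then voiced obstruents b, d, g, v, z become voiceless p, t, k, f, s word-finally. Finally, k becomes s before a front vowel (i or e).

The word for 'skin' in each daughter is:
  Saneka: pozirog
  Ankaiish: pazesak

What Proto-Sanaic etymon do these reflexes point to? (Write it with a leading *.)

*pazisag

Position 4: Saneka has i, Ankaiish has e. Saneka preserves i here (none of its changes turn any other segment into i), so the proto-segment is *i.
Position 2: Saneka has o, Ankaiish has a. Ankaiish preserves a here (none of its changes turn any other segment into a), so the proto-segment is *a.
Position 6: Saneka has o, Ankaiish has a. Ankaiish preserves a here (none of its changes turn any other segment into a), so the proto-segment is *a.
Verify the candidate proto-form against each daughter:
Saneka: start from *pazisag.
  rule 1 (rhotacism): pazisag → pazirag
  rule 2 (vowel merger): pazirag → pozirog
  ⇒ Saneka pozirog
Ankaiish: *pazisag > pazesag > pazesak  (by vowel merger, final devoicing)
*pazisag is the unique common source.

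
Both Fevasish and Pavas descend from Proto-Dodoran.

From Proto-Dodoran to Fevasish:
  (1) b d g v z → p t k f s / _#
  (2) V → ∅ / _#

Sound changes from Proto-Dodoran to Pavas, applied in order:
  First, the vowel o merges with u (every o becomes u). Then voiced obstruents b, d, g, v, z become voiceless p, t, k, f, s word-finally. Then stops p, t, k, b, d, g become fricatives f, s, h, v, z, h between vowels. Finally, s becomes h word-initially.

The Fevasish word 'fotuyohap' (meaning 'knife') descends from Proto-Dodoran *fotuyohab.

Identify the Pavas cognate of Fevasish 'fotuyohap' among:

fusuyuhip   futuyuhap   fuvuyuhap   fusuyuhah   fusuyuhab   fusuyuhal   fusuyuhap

Pavas: *fotuyohab
  fotuyohab → futuyuhab   [vowel merger]
  futuyuhab → futuyuhap   [final devoicing]
  futuyuhap → fusuyuhap   [intervocalic lenition]
  fusuyuhap (rule 4 does not apply)
  giving Pavas fusuyuhap.
The other candidates each miss or misapply at least one Pavas change.

fusuyuhap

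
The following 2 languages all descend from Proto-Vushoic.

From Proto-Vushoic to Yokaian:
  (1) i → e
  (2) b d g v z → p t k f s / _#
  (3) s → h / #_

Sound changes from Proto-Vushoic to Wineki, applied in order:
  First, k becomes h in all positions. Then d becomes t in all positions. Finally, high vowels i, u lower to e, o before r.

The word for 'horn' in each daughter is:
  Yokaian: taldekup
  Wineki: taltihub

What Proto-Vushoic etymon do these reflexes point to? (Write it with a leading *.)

*taldikub

Position 6: Yokaian has k, Wineki has h. Taking the neighbouring segments as reconstructed: Yokaian k can only go back to *k; Wineki h could go back to *k or *h — the one source consistent with every daughter is *k.
Position 8: Yokaian has p, Wineki has b. Wineki preserves b here (none of its changes turn any other segment into b), so the proto-segment is *b.
This points to *taldikub. Verify forward in each daughter:
Yokaian: *taldikub > taldekub > taldekup  (by vowel merger, final devoicing)
Wineki: *taldikub > taldihub > taltihub  (by unconditioned shift, unconditioned shift)
Only *taldikub yields all of Yokaian taldekup, Wineki taltihub.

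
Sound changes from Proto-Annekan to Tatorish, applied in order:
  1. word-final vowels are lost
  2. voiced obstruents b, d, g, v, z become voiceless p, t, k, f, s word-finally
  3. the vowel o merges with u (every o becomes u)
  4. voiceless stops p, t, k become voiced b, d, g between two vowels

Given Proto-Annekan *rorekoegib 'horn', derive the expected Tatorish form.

Tatorish: *rorekoegib
  rorekoegib (rule 1 does not apply)
  rorekoegib → rorekoegip   [final devoicing]
  rorekoegip → rurekuegip   [vowel merger]
  rurekuegip → rureguegip   [intervocalic voicing]
  giving Tatorish rureguegip.

rureguegip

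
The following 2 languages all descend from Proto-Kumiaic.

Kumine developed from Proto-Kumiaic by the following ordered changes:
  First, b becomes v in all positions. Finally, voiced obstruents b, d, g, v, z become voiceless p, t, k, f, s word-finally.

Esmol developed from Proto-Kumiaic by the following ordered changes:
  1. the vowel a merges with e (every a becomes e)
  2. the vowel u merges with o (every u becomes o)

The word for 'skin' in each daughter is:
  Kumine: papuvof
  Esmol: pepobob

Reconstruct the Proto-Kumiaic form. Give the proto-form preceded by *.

*papubob

Position 7: Kumine has f, Esmol has b. Esmol preserves b here (none of its changes turn any other segment into b), so the proto-segment is *b.
Position 4: Kumine has u, Esmol has o. Kumine preserves u here (none of its changes turn any other segment into u), so the proto-segment is *u.
Position 2: Kumine has a, Esmol has e. Kumine preserves a here (none of its changes turn any other segment into a), so the proto-segment is *a.
This points to *papubob. Verify forward in each daughter:
Kumine: start from *papubob.
  rule 1 (unconditioned shift): papubob → papuvov
  rule 2 (final devoicing): papuvov → papuvof
  ⇒ Kumine papuvof
Esmol: start from *papubob.
  rule 1 (vowel merger): papubob → pepubob
  rule 2 (vowel merger): pepubob → pepobob
  ⇒ Esmol pepobob
*papubob is the unique common source.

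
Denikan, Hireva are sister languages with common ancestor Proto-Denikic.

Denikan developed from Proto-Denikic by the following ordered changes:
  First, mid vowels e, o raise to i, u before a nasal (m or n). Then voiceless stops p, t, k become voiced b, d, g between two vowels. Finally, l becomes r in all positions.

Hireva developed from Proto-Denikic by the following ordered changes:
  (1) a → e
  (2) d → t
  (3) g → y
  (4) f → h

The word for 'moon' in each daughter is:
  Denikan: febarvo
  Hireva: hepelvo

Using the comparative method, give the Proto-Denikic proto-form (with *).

*fepalvo

Position 4: Denikan has a, Hireva has e. Denikan preserves a here (none of its changes turn any other segment into a), so the proto-segment is *a.
Position 5: Denikan has r, Hireva has l. Hireva preserves l here (none of its changes turn any other segment into l), so the proto-segment is *l.
Position 3: Denikan has b, Hireva has p. Hireva preserves p here (none of its changes turn any other segment into p), so the proto-segment is *p.
Continuing position by position gives *fepalvo; check it forward:
Denikan: *fepalvo
  fepalvo (rule 1 does not apply)
  fepalvo → febalvo   [intervocalic voicing]
  febalvo → febarvo   [unconditioned shift]
  giving Denikan febarvo.
Hireva: *fepalvo > fepelvo > hepelvo  (by vowel merger, unconditioned shift)
No other proto-form is consistent with every reflex, so the reconstruction is *fepalvo.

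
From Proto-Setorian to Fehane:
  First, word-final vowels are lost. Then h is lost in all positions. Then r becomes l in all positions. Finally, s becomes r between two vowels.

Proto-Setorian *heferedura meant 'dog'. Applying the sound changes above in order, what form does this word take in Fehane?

Fehane: *heferedura
  heferedura → heferedur   [apocope]
  heferedur → eferedur   [h-loss]
  eferedur → efeledul   [unconditioned shift]
  efeledul (rule 4 does not apply)
  giving Fehane efeledul.

efeledul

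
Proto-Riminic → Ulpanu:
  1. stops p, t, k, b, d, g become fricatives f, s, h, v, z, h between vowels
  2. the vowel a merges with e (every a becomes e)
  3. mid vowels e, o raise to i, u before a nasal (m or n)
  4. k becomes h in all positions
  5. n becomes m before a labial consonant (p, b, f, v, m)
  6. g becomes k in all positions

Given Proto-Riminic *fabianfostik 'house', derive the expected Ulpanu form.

Ulpanu: start from *fabianfostik.
  rule 1 (intervocalic lenition): fabianfostik → favianfostik
  rule 2 (vowel merger): favianfostik → fevienfostik
  rule 3 (pre-nasal raising): fevienfostik → feviinfostik
  rule 4 (unconditioned shift): feviinfostik → feviinfostih
  rule 5 (nasal place assimilation): feviinfostih → feviimfostih
  rule 6: no change — feviimfostih
  ⇒ Ulpanu feviimfostih

feviimfostih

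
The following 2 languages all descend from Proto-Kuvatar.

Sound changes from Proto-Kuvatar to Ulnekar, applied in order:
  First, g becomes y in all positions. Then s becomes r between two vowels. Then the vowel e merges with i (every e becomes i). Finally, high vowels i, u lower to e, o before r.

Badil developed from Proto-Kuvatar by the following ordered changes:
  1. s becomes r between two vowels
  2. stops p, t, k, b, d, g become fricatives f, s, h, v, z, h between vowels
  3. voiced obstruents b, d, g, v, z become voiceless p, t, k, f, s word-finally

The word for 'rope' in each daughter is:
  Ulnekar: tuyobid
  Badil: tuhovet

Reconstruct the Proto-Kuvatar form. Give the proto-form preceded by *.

*tugobed

Position 6: Ulnekar has i, Badil has e. Badil preserves e here (none of its changes turn any other segment into e), so the proto-segment is *e.
Position 5: Ulnekar has b, Badil has v. Ulnekar preserves b here (none of its changes turn any other segment into b), so the proto-segment is *b.
Verify the candidate proto-form against each daughter:
Ulnekar: *tugobed > tuyobed > tuyobid  (by unconditioned shift, vowel merger)
Badil: start from *tugobed.
  rule 1: no change — tugobed
  rule 2 (intervocalic lenition): tugobed → tuhoved
  rule 3 (final devoicing): tuhoved → tuhovet
  ⇒ Badil tuhovet
Only *tugobed yields all of Ulnekar tuyobid, Badil tuhovet.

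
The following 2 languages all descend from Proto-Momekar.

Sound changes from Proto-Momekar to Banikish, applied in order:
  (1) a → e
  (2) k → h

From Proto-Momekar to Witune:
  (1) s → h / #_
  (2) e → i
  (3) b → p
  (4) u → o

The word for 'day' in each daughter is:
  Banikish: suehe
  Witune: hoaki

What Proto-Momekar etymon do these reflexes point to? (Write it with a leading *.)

Position 3: Banikish has e, Witune has a. Witune preserves a here (none of its changes turn any other segment into a), so the proto-segment is *a.
Position 2: Banikish has u, Witune has o. Banikish preserves u here (none of its changes turn any other segment into u), so the proto-segment is *u.
Position 5: Banikish has e, Witune has i. Taking the neighbouring segments as reconstructed: Banikish e could go back to *a or *e; Witune i could go back to *e or *i — the one source consistent with every daughter is *e.
Continuing position by position gives *suake; check it forward:
Banikish: *suake
  suake → sueke   [vowel merger]
  sueke → suehe   [unconditioned shift]
  giving Banikish suehe.
Witune: *suake > huake > huaki > hoaki  (by debuccalisation, vowel merger, vowel merger)
Only *suake yields all of Banikish suehe, Witune hoaki.

*suake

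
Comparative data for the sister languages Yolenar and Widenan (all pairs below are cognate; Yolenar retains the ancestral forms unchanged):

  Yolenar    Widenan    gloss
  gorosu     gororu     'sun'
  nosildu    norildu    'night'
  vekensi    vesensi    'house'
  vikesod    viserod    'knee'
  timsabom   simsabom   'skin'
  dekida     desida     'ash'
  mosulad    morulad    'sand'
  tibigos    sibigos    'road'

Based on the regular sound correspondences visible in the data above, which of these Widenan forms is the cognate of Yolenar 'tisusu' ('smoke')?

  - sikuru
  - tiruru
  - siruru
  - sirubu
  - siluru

siruru

timsabom ~ simsabom, tibigos ~ sibigos — Yolenar t corresponds to Widenan s word-initially before a front vowel.
gorosu ~ gororu, mosulad ~ morulad — Yolenar s corresponds to Widenan r between vowels (before a back vowel).
Applying these to Yolenar 'tisusu':
  tisusu → sisusu   (t→s word-initially before a front vowel)
  sisusu → sirusu   (s→r between vowels (before a back vowel))
  sirusu → siruru   (s→r between vowels (before a back vowel))
So the Widenan cognate is 'siruru'.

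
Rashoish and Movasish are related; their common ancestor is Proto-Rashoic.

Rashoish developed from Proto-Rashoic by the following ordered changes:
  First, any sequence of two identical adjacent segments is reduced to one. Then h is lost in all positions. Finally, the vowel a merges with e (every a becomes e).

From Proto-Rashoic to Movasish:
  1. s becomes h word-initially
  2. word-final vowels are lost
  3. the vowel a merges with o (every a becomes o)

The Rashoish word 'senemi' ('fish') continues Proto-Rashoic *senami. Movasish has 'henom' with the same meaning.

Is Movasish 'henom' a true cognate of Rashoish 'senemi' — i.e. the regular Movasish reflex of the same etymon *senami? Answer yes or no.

Derive the expected Movasish reflex of *senami:
Movasish: *senami
  senami → henami   [debuccalisation]
  henami → henam   [apocope]
  henam → henom   [vowel merger]
  giving Movasish henom.
Movasish 'henom' matches the regular reflex exactly, so the pair is cognate.

yes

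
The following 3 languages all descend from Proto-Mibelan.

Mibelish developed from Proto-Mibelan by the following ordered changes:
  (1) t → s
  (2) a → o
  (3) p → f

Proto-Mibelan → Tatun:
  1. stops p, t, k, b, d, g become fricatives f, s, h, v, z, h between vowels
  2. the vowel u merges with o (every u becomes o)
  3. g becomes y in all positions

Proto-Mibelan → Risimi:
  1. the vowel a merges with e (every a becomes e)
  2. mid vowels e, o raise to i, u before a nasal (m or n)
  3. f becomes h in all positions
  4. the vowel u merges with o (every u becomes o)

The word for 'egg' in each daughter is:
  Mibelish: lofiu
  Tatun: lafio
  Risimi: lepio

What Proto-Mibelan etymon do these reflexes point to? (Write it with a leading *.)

Position 3: Mibelish has f, Tatun has f, Risimi has p. Risimi preserves p here (none of its changes turn any other segment into p), so the proto-segment is *p.
Position 5: Mibelish has u, Tatun has o, Risimi has o. Mibelish preserves u here (none of its changes turn any other segment into u), so the proto-segment is *u.
Position 2: Mibelish has o, Tatun has a, Risimi has e. Tatun preserves a here (none of its changes turn any other segment into a), so the proto-segment is *a.
The remaining positions agree across the daughters. Check the candidate against every language:
Mibelish: start from *lapiu.
  rule 1: no change — lapiu
  rule 2 (vowel merger): lapiu → lopiu
  rule 3 (unconditioned shift): lopiu → lofiu
  ⇒ Mibelish lofiu
Tatun: start from *lapiu.
  rule 1 (intervocalic lenition): lapiu → lafiu
  rule 2 (vowel merger): lafiu → lafio
  rule 3: no change — lafio
  ⇒ Tatun lafio
Risimi: start from *lapiu.
  rule 1 (vowel merger): lapiu → lepiu
  rule 2: no change — lepiu
  rule 3: no change — lepiu
  rule 4 (vowel merger): lepiu → lepio
  ⇒ Risimi lepio
No other proto-form is consistent with every reflex, so the reconstruction is *lapiu.

*lapiu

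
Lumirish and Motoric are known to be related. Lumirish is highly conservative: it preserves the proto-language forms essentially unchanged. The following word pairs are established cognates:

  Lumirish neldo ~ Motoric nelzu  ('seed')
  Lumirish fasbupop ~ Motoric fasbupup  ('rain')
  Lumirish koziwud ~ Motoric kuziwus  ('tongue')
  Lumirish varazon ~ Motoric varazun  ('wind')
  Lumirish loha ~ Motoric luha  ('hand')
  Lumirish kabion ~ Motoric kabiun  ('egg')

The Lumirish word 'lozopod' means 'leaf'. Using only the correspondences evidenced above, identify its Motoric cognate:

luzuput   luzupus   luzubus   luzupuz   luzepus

koziwud ~ kuziwus, loha ~ luha — Lumirish o corresponds to Motoric u after a consonant, before a consonant other than r, m, n, p, b, f, v.
fasbupop ~ fasbupup — Lumirish o corresponds to Motoric u after a consonant, before a labial obstruent.
koziwud ~ kuziwus — Lumirish d corresponds to Motoric s word-finally.
Applying these to Lumirish 'lozopod':
  lozopod → luzopod   (o→u after a consonant, before a consonant other than r, m, n, p, b, f, v)
  luzopod → luzupod   (o→u after a consonant, before a labial obstruent)
  luzupod → luzupud   (o→u after a consonant, before a consonant other than r, m, n, p, b, f, v)
  luzupud → luzupus   (d→s word-finally)
So the Motoric cognate is 'luzupus'.

luzupus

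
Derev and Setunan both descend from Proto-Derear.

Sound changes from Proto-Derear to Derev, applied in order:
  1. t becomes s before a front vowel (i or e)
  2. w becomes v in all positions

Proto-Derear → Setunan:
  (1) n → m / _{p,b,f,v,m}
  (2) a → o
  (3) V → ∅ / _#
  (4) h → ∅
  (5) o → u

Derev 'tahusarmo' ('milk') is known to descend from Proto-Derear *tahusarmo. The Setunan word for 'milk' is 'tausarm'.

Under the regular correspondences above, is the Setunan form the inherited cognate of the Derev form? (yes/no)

Derive the expected Setunan reflex of *tahusarmo:
Setunan: *tahusarmo
  tahusarmo (rule 1 does not apply)
  tahusarmo → tohusormo   [vowel merger]
  tohusormo → tohusorm   [apocope]
  tohusorm → tousorm   [h-loss]
  tousorm → tuusurm   [vowel merger]
  giving Setunan tuusurm.
The regular Setunan reflex would be 'tuusurm', but the attested form is 'tausarm'. The correspondence is irregular, so they are not cognates (the Setunan form has a different source).

no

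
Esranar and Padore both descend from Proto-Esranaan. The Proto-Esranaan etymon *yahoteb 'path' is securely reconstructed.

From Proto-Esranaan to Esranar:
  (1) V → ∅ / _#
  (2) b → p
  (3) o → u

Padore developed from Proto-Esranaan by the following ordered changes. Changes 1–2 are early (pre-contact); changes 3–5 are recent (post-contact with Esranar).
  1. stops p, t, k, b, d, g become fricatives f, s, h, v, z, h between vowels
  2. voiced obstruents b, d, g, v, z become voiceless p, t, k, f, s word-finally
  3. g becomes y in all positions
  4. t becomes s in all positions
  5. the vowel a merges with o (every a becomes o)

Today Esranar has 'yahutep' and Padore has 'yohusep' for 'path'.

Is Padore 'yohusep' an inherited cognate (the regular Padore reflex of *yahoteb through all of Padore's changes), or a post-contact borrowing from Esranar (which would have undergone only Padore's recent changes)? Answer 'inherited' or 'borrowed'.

If inherited, *yahoteb would pass through all of Padore's changes:
Padore: start from *yahoteb.
  rule 1 (intervocalic lenition): yahoteb → yahoseb
  rule 2 (final devoicing): yahoseb → yahosep
  rule 3: no change — yahosep
  rule 4: no change — yahosep
  rule 5 (vowel merger): yahosep → yohosep
  ⇒ Padore yohosep
If borrowed from Esranar 'yahutep' after the early changes, it would undergo only the recent ones:
  rule 3 (unconditioned shift): no change (yahutep)
  rule 4 (unconditioned shift): yahutep → yahusep
  rule 5 (vowel merger): yahusep → yohusep
  ⇒ as a loan: yohusep
Padore 'yohusep' matches the loan outcome 'yohusep', not the inherited 'yohosep' — it skipped the early Padore changes, so it was borrowed from Esranar.

borrowed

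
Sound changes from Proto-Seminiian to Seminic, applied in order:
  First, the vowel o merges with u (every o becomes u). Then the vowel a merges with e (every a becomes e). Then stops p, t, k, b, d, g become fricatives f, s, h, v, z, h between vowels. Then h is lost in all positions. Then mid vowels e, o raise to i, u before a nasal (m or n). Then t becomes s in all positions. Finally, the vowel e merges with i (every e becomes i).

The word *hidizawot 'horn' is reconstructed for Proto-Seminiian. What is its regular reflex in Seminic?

iziziwus

Seminic: start from *hidizawot.
  rule 1 (vowel merger): hidizawot → hidizawut
  rule 2 (vowel merger): hidizawut → hidizewut
  rule 3 (intervocalic lenition): hidizewut → hizizewut
  rule 4 (h-loss): hizizewut → izizewut
  rule 5: no change — izizewut
  rule 6 (unconditioned shift): izizewut → izizewus
  rule 7 (vowel merger): izizewus → iziziwus
  ⇒ Seminic iziziwus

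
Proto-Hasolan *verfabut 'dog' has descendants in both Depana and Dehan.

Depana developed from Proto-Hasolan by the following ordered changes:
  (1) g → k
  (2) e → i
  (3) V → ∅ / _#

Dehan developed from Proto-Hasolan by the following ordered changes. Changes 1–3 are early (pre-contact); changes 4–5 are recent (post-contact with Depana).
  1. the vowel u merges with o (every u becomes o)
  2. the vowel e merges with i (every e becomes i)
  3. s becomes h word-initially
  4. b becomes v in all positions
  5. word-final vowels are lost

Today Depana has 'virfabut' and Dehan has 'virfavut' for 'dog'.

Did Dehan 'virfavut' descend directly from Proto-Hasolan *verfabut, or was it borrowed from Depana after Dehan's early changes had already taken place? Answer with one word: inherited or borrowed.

borrowed

If inherited, *verfabut would pass through all of Dehan's changes:
Dehan: *verfabut
  verfabut → verfabot   [vowel merger]
  verfabot → virfabot   [vowel merger]
  virfabot (rule 3 does not apply)
  virfabot → virfavot   [unconditioned shift]
  virfavot (rule 5 does not apply)
  giving Dehan virfavot.
If borrowed from Depana 'virfabut' after the early changes, it would undergo only the recent ones:
  rule 4 (unconditioned shift): virfabut → virfavut
  rule 5 (apocope): no change (virfavut)
  ⇒ as a loan: virfavut
Dehan 'virfavut' matches the loan outcome 'virfavut', not the inherited 'virfavot' — it skipped the early Dehan changes, so it was borrowed from Depana.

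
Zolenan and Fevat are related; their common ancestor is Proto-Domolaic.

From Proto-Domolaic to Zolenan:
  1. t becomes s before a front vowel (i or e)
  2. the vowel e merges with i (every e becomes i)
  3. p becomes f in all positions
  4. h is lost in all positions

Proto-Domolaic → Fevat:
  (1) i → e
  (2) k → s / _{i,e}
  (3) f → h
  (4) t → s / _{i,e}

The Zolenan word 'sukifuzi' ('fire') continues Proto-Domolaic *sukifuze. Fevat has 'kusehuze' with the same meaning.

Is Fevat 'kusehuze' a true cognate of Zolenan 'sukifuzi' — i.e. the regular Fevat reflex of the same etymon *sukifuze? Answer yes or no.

Derive the expected Fevat reflex of *sukifuze:
Fevat: start from *sukifuze.
  rule 1 (vowel merger): sukifuze → sukefuze
  rule 2 (palatalisation): sukefuze → susefuze
  rule 3 (unconditioned shift): susefuze → susehuze
  rule 4: no change — susehuze
  ⇒ Fevat susehuze
The regular Fevat reflex would be 'susehuze', but the attested form is 'kusehuze'. The correspondence is irregular, so they are not cognates (the Fevat form has a different source).

no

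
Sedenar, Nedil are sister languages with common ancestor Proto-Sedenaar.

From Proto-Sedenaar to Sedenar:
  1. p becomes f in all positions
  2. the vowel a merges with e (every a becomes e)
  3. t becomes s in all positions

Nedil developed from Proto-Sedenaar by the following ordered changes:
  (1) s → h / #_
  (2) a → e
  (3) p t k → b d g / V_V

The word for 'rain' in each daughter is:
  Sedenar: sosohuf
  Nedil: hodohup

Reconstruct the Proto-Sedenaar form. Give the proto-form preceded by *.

*sotohup

Position 3: Sedenar has s, Nedil has d. Taking the neighbouring segments as reconstructed: Sedenar s could go back to *t or *s; Nedil d could go back to *t or *d — the one source consistent with every daughter is *t.
Position 1: Sedenar has s, Nedil has h. Taking the neighbouring segments as reconstructed: Sedenar s could go back to *t or *s; Nedil h could go back to *s or *h — the one source consistent with every daughter is *s.
This points to *sotohup. Verify forward in each daughter:
Sedenar: *sotohup
  sotohup → sotohuf   [unconditioned shift]
  sotohuf (rule 2 does not apply)
  sotohuf → sosohuf   [unconditioned shift]
  giving Sedenar sosohuf.
Nedil: start from *sotohup.
  rule 1 (debuccalisation): sotohup → hotohup
  rule 2: no change — hotohup
  rule 3 (intervocalic voicing): hotohup → hodohup
  ⇒ Nedil hodohup
Only *sotohup yields all of Sedenar sosohuf, Nedil hodohup.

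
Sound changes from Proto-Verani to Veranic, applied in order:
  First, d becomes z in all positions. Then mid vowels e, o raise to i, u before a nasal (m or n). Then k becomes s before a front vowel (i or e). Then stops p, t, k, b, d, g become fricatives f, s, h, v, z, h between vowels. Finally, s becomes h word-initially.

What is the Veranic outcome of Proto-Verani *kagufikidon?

kahufisizun

Veranic: *kagufikidon > kagufikizon > kagufikizun > kagufisizun > kahufisizun  (by unconditioned shift, pre-nasal raising, palatalisation, intervocalic lenition)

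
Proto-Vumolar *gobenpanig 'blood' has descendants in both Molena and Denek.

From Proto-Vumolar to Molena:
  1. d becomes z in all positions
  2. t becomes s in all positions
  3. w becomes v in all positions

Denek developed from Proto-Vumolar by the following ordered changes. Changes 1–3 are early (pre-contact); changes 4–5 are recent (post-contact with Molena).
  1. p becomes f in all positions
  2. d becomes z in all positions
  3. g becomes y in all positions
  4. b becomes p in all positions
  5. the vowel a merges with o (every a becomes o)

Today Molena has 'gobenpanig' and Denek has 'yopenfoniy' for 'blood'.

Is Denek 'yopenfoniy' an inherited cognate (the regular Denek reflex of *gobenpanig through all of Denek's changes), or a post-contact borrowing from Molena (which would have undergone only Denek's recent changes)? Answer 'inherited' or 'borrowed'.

inherited

If inherited, *gobenpanig would pass through all of Denek's changes:
Denek: start from *gobenpanig.
  rule 1 (unconditioned shift): gobenpanig → gobenfanig
  rule 2: no change — gobenfanig
  rule 3 (unconditioned shift): gobenfanig → yobenfaniy
  rule 4 (unconditioned shift): yobenfaniy → yopenfaniy
  rule 5 (vowel merger): yopenfaniy → yopenfoniy
  ⇒ Denek yopenfoniy
If borrowed from Molena 'gobenpanig' after the early changes, it would undergo only the recent ones:
  rule 4 (unconditioned shift): gobenpanig → gopenpanig
  rule 5 (vowel merger): gopenpanig → gopenponig
  ⇒ as a loan: gopenponig
Denek 'yopenfoniy' matches the inherited outcome exactly, so it is an inherited cognate, not a loan.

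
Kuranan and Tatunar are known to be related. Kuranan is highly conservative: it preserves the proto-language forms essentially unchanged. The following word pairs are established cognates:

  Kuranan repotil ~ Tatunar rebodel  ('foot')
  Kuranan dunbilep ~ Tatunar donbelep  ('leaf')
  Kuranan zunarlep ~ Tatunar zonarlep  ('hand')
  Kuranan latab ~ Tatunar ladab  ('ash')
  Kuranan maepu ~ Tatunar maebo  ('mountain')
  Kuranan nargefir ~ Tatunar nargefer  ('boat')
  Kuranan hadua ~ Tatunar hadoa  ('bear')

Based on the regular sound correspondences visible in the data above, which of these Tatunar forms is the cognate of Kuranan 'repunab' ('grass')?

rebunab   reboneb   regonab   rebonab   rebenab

rebonab

maepu ~ maebo — Kuranan p corresponds to Tatunar b between vowels (before a back vowel).
dunbilep ~ donbelep, zunarlep ~ zonarlep — Kuranan u corresponds to Tatunar o after a consonant, before a nasal.
Applying these to Kuranan 'repunab':
  repunab → rebunab   (p→b between vowels (before a back vowel))
  rebunab → rebonab   (u→o after a consonant, before a nasal)
So the Tatunar cognate is 'rebonab'.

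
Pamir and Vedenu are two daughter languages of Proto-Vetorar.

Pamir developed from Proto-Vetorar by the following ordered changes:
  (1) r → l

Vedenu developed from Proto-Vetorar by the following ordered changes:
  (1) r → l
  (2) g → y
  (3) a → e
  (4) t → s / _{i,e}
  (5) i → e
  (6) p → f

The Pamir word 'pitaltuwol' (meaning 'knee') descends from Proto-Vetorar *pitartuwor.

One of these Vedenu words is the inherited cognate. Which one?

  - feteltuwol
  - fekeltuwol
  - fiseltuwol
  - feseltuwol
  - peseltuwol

feseltuwol

Vedenu: start from *pitartuwor.
  rule 1 (unconditioned shift): pitartuwor → pitaltuwol
  rule 2: no change — pitaltuwol
  rule 3 (vowel merger): pitaltuwol → piteltuwol
  rule 4 (palatalisation): piteltuwol → piseltuwol
  rule 5 (vowel merger): piseltuwol → peseltuwol
  rule 6 (unconditioned shift): peseltuwol → feseltuwol
  ⇒ Vedenu feseltuwol
Only 'feseltuwol' matches the regular Vedenu development of *pitartuwor.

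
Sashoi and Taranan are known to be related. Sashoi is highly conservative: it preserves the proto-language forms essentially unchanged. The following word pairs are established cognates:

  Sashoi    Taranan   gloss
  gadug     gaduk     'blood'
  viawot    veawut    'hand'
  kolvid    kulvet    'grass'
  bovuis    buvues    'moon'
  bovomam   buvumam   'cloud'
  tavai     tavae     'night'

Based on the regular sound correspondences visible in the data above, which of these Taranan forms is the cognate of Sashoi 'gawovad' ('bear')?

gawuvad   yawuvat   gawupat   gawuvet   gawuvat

bovuis ~ buvues, bovomam ~ buvumam — Sashoi o corresponds to Taranan u after a consonant, before a labial obstruent.
kolvid ~ kulvet — Sashoi d corresponds to Taranan t word-finally.
Applying these to Sashoi 'gawovad':
  gawovad → gawuvad   (o→u after a consonant, before a labial obstruent)
  gawuvad → gawuvat   (d→t word-finally)
So the Taranan cognate is 'gawuvat'.

gawuvat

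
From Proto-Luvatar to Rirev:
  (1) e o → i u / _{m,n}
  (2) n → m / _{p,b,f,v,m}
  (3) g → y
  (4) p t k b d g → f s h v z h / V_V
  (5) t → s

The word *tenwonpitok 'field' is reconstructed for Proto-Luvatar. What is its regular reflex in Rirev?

Rirev: *tenwonpitok > tinwunpitok > tinwumpitok > tinwumpisok > sinwumpisok  (by pre-nasal raising, nasal place assimilation, intervocalic lenition, unconditioned shift)

sinwumpisok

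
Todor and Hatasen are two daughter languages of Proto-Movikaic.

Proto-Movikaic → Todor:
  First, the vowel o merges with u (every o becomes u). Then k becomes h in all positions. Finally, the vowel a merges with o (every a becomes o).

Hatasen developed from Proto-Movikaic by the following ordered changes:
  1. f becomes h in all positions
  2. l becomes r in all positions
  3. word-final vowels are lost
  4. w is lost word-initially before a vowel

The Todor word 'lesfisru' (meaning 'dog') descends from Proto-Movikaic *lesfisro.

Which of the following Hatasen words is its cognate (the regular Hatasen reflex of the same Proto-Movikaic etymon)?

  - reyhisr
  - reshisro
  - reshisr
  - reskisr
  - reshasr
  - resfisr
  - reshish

reshisr

Hatasen: start from *lesfisro.
  rule 1 (unconditioned shift): lesfisro → leshisro
  rule 2 (unconditioned shift): leshisro → reshisro
  rule 3 (apocope): reshisro → reshisr
  rule 4: no change — reshisr
  ⇒ Hatasen reshisr
Among the options, 'reshisr' alone shows every Hatasen change applied in order.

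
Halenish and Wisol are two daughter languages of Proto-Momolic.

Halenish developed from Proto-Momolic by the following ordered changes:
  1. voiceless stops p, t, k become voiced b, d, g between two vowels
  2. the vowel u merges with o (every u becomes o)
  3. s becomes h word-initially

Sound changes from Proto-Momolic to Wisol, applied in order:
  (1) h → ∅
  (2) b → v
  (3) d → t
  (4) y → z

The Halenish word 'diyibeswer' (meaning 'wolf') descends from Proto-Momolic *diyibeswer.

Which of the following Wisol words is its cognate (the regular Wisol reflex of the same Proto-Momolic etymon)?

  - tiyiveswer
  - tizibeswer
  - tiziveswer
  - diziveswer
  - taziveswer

tiziveswer

Wisol: start from *diyibeswer.
  rule 1: no change — diyibeswer
  rule 2 (unconditioned shift): diyibeswer → diyiveswer
  rule 3 (unconditioned shift): diyiveswer → tiyiveswer
  rule 4 (unconditioned shift): tiyiveswer → tiziveswer
  ⇒ Wisol tiziveswer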